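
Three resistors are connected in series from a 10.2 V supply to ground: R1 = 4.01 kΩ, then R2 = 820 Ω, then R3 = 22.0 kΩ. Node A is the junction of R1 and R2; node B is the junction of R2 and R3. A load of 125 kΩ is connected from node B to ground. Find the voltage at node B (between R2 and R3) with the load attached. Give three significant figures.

V ≈ 8.11 V

At node B, R3 is in parallel with the load: R3‖R_L = 18710 Ω.
Below node A the resistance is R2 + (R3‖R_L) = 19530 Ω, so V_A = 10.2 × 19530/23540 = 8.462 V.
Then V_B = V_A × (R3‖R_L)/(R2 + R3‖R_L) = 8.462 × 18710/19530 = 8.11 V.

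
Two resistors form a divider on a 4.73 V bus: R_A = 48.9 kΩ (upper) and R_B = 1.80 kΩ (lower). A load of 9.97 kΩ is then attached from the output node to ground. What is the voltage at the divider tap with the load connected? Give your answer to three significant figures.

The load sits in parallel with R_B: R_B‖R_L = (1.80 × 9.97) / (1.80 + 9.97) = 1.525 kΩ.
V_out = 4.73 × 1.525 / (48.9 + 1.525) = 4.73 × 1.525/50.42 = 0.143 V.

V_out ≈ 0.143 V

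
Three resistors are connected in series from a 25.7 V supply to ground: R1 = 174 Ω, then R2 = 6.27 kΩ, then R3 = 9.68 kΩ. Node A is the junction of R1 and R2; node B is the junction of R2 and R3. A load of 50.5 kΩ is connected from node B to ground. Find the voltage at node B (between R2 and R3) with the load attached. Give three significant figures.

V ≈ 14.3 V

At node B, R3 is in parallel with the load: R3‖R_L = 8123 Ω.
Below node A the resistance is R2 + (R3‖R_L) = 14390 Ω, so V_A = 25.7 × 14390/14570 = 25.39 V.
Then V_B = V_A × (R3‖R_L)/(R2 + R3‖R_L) = 25.39 × 8123/14390 = 14.3 V.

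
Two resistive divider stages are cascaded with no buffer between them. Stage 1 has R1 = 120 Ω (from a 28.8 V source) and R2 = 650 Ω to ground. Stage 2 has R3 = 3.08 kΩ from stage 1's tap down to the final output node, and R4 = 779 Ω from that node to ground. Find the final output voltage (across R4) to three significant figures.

V_out ≈ 4.78 V

Stage 2 presents R3+R4 = 3859 Ω as a load on stage 1's tap.
Stage 1's lower leg becomes R2‖(R3+R4) = 556.3 Ω, so V_mid = 28.8 × 556.3/676.3 = 23.69 V.
Stage 2 is itself unloaded: V_out = V_mid × R4/(R3+R4) = 23.69 × 779/3859 = 4.78 V.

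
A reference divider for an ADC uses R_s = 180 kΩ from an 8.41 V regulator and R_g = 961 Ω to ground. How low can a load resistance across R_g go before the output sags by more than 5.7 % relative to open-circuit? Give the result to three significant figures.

R_L(min) ≈ 15.8 kΩ

Output resistance R_th = R_s‖R_g = (180000 × 961)/181000 = 955.9 Ω.
The fractional drop is R_th/(R_th + R_L); requiring this ≤ 0.0570 gives R_L ≥ R_th(1/0.0570 − 1) = 955.9 × 16.54 = 15.8 kΩ.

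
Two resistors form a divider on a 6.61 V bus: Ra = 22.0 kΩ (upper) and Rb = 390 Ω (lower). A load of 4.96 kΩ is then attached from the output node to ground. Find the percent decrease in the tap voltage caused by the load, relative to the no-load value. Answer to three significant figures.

The divider's output (Thévenin) resistance is Ra‖Rb = 383.2 Ω.
Fractional drop under load = R_th/(R_th + R_L) = 383.2 / (383.2 + 4960) = 0.07172.
So the output falls by 7.17 %.

7.17 %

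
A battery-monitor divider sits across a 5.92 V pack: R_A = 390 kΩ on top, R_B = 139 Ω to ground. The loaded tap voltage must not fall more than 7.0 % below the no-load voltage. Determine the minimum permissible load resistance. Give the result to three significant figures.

R_L(min) ≈ 1.85 kΩ

Output resistance R_th = R_A‖R_B = (390000 × 139)/390100 = 139.0 Ω.
The fractional drop is R_th/(R_th + R_L); requiring this ≤ 0.0700 gives R_L ≥ R_th(1/0.0700 − 1) = 139.0 × 13.29 = 1.85 kΩ.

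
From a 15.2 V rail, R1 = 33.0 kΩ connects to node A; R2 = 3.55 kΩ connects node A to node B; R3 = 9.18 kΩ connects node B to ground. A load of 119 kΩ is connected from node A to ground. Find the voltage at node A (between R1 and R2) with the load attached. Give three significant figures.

V ≈ 3.93 V

Below node A the series string R2+R3 = 12.73 kΩ sits in parallel with the 119 kΩ load: 11.50 kΩ.
V_A = 15.2 × 11.50/(33.0 + 11.50) = 3.93 V.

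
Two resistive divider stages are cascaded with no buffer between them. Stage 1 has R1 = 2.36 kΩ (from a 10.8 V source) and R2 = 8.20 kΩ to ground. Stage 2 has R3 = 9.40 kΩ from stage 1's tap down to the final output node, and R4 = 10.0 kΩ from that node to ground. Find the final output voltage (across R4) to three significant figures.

Stage 2 presents R3+R4 = 19.40 kΩ as a load on stage 1's tap.
Stage 1's lower leg becomes R2‖(R3+R4) = 5.764 kΩ, so V_mid = 10.8 × 5.764/8.124 = 7.663 V.
Stage 2 is itself unloaded: V_out = V_mid × R4/(R3+R4) = 7.663 × 10.0/19.40 = 3.95 V.

V_out ≈ 3.95 V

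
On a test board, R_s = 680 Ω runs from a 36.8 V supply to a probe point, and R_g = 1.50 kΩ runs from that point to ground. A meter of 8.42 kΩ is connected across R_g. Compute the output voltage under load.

V_out ≈ 24.0 V

The load sits in parallel with R_g: R_g‖R_L = (1500 × 8420) / (1500 + 8420) = 1273 Ω.
V_out = 36.8 × 1273 / (680 + 1273) = 36.8 × 1273/1953 = 24.0 V.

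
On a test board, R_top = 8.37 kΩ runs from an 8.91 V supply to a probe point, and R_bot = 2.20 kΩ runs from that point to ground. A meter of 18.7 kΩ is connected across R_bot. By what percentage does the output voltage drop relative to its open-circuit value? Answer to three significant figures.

8.52 %

Unloaded V = 8.91 × 2.20/10.57 = 1.8545 V.
Loaded: R_bot‖R_L = 1.968 kΩ, giving V = 8.91 × 1.968/10.34 = 1.6965 V.
Drop = (1.8545 − 1.6965) / 1.8545 = 8.52 %.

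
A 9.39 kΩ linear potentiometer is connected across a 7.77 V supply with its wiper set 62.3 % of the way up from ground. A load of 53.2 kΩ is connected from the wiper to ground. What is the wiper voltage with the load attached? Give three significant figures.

The wiper splits the pot into (1−α)R = 3.540 kΩ above and αR = 5.850 kΩ below.
Lower section ‖ load = 5.270 kΩ.
V_wiper = 7.77 × 5.270/(3.540 + 5.270) = 4.65 V.

V ≈ 4.65 V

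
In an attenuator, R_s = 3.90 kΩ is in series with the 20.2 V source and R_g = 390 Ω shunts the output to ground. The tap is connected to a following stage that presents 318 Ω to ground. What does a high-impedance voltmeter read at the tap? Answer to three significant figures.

V_out ≈ 0.868 V

The load sits in parallel with R_g: R_g‖R_L = (390 × 318) / (390 + 318) = 175.2 Ω.
V_out = 20.2 × 175.2 / (3900 + 175.2) = 20.2 × 175.2/4075 = 0.868 V.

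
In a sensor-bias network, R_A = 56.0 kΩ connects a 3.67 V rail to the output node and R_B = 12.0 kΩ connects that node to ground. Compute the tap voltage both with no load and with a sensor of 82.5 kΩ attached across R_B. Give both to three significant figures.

Unloaded: 0.648 V; loaded: 0.578 V

Open-circuit: V = 3.67 × 12.0/(56.0 + 12.0) = 0.648 V.
With the load, R_B becomes R_B‖R_L = 10.48 kΩ, so V = 3.67 × 10.48/66.48 = 0.578 V.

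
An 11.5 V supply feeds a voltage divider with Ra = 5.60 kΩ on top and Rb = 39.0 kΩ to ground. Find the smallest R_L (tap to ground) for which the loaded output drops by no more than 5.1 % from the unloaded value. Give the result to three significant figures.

Output resistance R_th = Ra‖Rb = (5.60 × 39.0)/44.60 = 4.897 kΩ.
The fractional drop is R_th/(R_th + R_L); requiring this ≤ 0.0510 gives R_L ≥ R_th(1/0.0510 − 1) = 4.897 × 18.61 = 91.1 kΩ.

R_L(min) ≈ 91.1 kΩ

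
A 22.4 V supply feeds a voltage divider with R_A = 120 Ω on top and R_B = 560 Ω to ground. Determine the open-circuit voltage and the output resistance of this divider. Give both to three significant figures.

V_th is the open-circuit tap voltage: 22.4 × 560/(120 + 560) = 18.4 V.
With the supply zeroed, R_A and R_B appear in parallel from the tap: R_th = R_A‖R_B = (120 × 560)/680.0 = 98.8 Ω.

V_th = 18.4 V, R_th = 98.8 Ω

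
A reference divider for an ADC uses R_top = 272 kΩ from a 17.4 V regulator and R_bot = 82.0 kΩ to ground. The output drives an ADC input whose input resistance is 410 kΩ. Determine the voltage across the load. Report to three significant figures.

The load sits in parallel with R_bot: R_bot‖R_L = (82.0 × 410) / (82.0 + 410) = 68.33 kΩ.
V_out = 17.4 × 68.33 / (272 + 68.33) = 17.4 × 68.33/340.3 = 3.49 V.
(Unloaded it would have been 4.03 V.)

V_out ≈ 3.49 V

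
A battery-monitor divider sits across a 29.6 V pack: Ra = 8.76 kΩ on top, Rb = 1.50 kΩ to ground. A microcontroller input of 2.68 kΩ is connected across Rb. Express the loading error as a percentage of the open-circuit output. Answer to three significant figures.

32.3 %

The divider's output (Thévenin) resistance is Ra‖Rb = 1.281 kΩ.
Fractional drop under load = R_th/(R_th + R_L) = 1.281 / (1.281 + 2.68) = 0.3234.
So the output falls by 32.3 %.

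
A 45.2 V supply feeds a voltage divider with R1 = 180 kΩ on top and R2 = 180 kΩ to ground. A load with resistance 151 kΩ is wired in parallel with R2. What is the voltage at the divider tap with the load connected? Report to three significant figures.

V_out ≈ 14.2 V

The load sits in parallel with R2: R2‖R_L = (180 × 151) / (180 + 151) = 82.11 kΩ.
V_out = 45.2 × 82.11 / (180 + 82.11) = 45.2 × 82.11/262.1 = 14.2 V.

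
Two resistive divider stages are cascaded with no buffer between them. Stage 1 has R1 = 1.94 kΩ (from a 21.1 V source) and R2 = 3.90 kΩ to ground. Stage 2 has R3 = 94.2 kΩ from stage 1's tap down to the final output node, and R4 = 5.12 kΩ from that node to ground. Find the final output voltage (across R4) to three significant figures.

V_out ≈ 0.717 V

Stage 2 presents R3+R4 = 99.32 kΩ as a load on stage 1's tap.
Stage 1's lower leg becomes R2‖(R3+R4) = 3.753 kΩ, so V_mid = 21.1 × 3.753/5.693 = 13.91 V.
Stage 2 is itself unloaded: V_out = V_mid × R4/(R3+R4) = 13.91 × 5.12/99.32 = 0.717 V.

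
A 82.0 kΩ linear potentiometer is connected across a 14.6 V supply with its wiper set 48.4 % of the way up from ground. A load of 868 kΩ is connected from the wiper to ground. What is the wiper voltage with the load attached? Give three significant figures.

V ≈ 6.90 V

The wiper splits the pot into (1−α)R = 42.31 kΩ above and αR = 39.69 kΩ below.
Lower section ‖ load = 37.95 kΩ.
V_wiper = 14.6 × 37.95/(42.31 + 37.95) = 6.90 V.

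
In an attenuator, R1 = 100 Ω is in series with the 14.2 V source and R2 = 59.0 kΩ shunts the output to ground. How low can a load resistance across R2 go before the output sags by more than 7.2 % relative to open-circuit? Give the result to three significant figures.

Output resistance R_th = R1‖R2 = (100 × 59000)/59100 = 99.83 Ω.
The fractional drop is R_th/(R_th + R_L); requiring this ≤ 0.0720 gives R_L ≥ R_th(1/0.0720 − 1) = 99.83 × 12.89 = 1.29 kΩ.

R_L(min) ≈ 1.29 kΩ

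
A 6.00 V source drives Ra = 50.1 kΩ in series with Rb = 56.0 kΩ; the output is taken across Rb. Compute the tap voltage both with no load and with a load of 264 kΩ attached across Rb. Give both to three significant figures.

Unloaded: 3.17 V; loaded: 2.88 V

Open-circuit: V = 6.00 × 56.0/(50.1 + 56.0) = 3.17 V.
With the load, Rb becomes Rb‖R_L = 46.20 kΩ, so V = 6.00 × 46.20/96.30 = 2.88 V.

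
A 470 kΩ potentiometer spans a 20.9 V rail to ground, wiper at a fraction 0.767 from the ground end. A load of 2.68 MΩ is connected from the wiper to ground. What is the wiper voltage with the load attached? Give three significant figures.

The wiper splits the pot into (1−α)R = 109.5 kΩ above and αR = 360.5 kΩ below.
Lower section ‖ load = 317.7 kΩ.
V_wiper = 20.9 × 317.7/(109.5 + 317.7) = 15.5 V.

V ≈ 15.5 V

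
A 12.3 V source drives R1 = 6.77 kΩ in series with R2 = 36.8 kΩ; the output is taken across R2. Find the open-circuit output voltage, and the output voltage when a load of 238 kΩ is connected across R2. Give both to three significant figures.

Open-circuit: V = 12.3 × 36.8/(6.77 + 36.8) = 10.4 V.
With the load, R2 becomes R2‖R_L = 31.87 kΩ, so V = 12.3 × 31.87/38.64 = 10.1 V.

Unloaded: 10.4 V; loaded: 10.1 V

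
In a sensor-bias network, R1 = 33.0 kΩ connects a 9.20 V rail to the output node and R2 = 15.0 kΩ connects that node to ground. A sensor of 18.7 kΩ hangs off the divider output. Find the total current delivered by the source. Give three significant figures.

R2‖R_L = 8.323 kΩ, so the source sees R1 + R2‖R_L = 41.32 kΩ.
I = 9.20 V / 41.32 kΩ = 0.223 mA.

I ≈ 0.223 mA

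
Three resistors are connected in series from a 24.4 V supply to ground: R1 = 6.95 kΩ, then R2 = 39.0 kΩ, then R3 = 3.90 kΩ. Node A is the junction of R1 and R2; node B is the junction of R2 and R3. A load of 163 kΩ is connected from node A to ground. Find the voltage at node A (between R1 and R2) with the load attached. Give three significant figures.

Below node A the series string R2+R3 = 42.90 kΩ sits in parallel with the 163 kΩ load: 33.96 kΩ.
V_A = 24.4 × 33.96/(6.95 + 33.96) = 20.3 V.

V ≈ 20.3 V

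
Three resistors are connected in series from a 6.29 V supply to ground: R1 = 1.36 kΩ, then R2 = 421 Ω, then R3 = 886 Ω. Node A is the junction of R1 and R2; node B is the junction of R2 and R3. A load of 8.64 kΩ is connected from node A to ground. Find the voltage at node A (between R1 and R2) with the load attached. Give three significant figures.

V ≈ 2.86 V

Below node A the series string R2+R3 = 1307 Ω sits in parallel with the 8640 Ω load: 1135 Ω.
V_A = 6.29 × 1135/(1360 + 1135) = 2.86 V.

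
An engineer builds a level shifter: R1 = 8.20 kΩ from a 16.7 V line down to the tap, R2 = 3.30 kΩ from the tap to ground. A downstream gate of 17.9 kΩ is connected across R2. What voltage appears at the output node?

V_out ≈ 4.24 V

The load sits in parallel with R2: R2‖R_L = (3.30 × 17.9) / (3.30 + 17.9) = 2.786 kΩ.
V_out = 16.7 × 2.786 / (8.20 + 2.786) = 16.7 × 2.786/10.99 = 4.24 V.
(Unloaded it would have been 4.79 V.)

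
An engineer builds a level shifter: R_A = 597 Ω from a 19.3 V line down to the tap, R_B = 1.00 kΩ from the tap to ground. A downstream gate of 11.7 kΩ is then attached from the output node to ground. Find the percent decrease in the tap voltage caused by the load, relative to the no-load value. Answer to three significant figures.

The divider's output (Thévenin) resistance is R_A‖R_B = 373.8 Ω.
Fractional drop under load = R_th/(R_th + R_L) = 373.8 / (373.8 + 11700) = 0.03096.
So the output falls by 3.10 %.

3.10 %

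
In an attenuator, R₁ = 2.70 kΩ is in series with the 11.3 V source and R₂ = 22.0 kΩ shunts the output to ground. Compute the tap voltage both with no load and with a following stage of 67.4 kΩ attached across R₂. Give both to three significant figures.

Open-circuit: V = 11.3 × 22.0/(2.70 + 22.0) = 10.1 V.
With the load, R₂ becomes R₂‖R_L = 16.59 kΩ, so V = 11.3 × 16.59/19.29 = 9.72 V.

Unloaded: 10.1 V; loaded: 9.72 V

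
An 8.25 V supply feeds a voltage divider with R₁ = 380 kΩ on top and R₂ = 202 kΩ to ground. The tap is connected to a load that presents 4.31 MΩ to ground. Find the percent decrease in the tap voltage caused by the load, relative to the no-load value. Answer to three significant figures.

The divider's output (Thévenin) resistance is R₁‖R₂ = 131.9 kΩ.
Fractional drop under load = R_th/(R_th + R_L) = 131.9 / (131.9 + 4310) = 0.02969.
So the output falls by 2.97 %.

2.97 %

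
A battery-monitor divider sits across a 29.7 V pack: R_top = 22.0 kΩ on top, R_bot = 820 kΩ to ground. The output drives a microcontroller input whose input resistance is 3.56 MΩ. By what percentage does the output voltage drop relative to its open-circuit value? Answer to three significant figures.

0.598 %

The divider's output (Thévenin) resistance is R_top‖R_bot = 21.43 kΩ.
Fractional drop under load = R_th/(R_th + R_L) = 21.43 / (21.43 + 3560) = 0.005982.
So the output falls by 0.598 %.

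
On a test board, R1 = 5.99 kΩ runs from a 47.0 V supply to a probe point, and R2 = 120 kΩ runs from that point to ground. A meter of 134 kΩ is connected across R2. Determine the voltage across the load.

The load sits in parallel with R2: R2‖R_L = (120 × 134) / (120 + 134) = 63.31 kΩ.
V_out = 47.0 × 63.31 / (5.99 + 63.31) = 47.0 × 63.31/69.30 = 42.9 V.

V_out ≈ 42.9 V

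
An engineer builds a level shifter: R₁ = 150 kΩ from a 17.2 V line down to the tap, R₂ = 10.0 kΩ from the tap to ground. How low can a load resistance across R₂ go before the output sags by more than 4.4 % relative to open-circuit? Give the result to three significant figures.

Output resistance R_th = R₁‖R₂ = (150 × 10.0)/160.0 = 9.375 kΩ.
The fractional drop is R_th/(R_th + R_L); requiring this ≤ 0.0440 gives R_L ≥ R_th(1/0.0440 − 1) = 9.375 × 21.73 = 204 kΩ.

R_L(min) ≈ 204 kΩ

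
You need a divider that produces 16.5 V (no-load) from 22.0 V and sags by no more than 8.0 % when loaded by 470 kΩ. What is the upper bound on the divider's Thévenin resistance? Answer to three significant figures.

Loading drop = R_th/(R_th + R_L) ≤ 0.0800, so R_th ≤ R_L · ε/(1−ε) = 470 kΩ × 0.0800/0.9200 = 40.9 kΩ.
(Any R1, R2 with R2/(R1+R2) = 0.750 and R1‖R2 ≤ 40.9 kΩ will meet the spec.)

R_th ≤ 40.9 kΩ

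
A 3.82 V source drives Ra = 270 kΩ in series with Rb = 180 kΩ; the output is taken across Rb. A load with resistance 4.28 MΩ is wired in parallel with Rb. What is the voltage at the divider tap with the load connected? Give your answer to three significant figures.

V_out ≈ 1.49 V

The load sits in parallel with Rb: Rb‖R_L = (180 × 4280) / (180 + 4280) = 172.7 kΩ.
V_out = 3.82 × 172.7 / (270 + 172.7) = 3.82 × 172.7/442.7 = 1.49 V.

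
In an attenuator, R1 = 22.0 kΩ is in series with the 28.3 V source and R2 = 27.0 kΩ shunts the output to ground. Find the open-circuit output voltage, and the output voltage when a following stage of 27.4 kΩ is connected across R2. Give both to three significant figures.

Unloaded: 15.6 V; loaded: 10.8 V

Open-circuit: V = 28.3 × 27.0/(22.0 + 27.0) = 15.6 V.
With the load, R2 becomes R2‖R_L = 13.60 kΩ, so V = 28.3 × 13.60/35.60 = 10.8 V.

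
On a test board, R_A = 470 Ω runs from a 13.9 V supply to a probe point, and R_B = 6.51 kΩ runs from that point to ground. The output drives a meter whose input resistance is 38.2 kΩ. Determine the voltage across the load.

The load sits in parallel with R_B: R_B‖R_L = (6510 × 38200) / (6510 + 38200) = 5562 Ω.
V_out = 13.9 × 5562 / (470 + 5562) = 13.9 × 5562/6032 = 12.8 V.

V_out ≈ 12.8 V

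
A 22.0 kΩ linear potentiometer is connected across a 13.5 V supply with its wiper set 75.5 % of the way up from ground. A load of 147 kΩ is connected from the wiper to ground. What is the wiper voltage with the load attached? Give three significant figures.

The wiper splits the pot into (1−α)R = 5.390 kΩ above and αR = 16.61 kΩ below.
Lower section ‖ load = 14.92 kΩ.
V_wiper = 13.5 × 14.92/(5.390 + 14.92) = 9.92 V.

V ≈ 9.92 V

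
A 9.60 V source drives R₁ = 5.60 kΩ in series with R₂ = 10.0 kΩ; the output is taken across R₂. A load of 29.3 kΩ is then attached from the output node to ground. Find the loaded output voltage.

V_out ≈ 5.48 V

The load sits in parallel with R₂: R₂‖R_L = (10.0 × 29.3) / (10.0 + 29.3) = 7.455 kΩ.
V_out = 9.60 × 7.455 / (5.60 + 7.455) = 9.60 × 7.455/13.06 = 5.48 V.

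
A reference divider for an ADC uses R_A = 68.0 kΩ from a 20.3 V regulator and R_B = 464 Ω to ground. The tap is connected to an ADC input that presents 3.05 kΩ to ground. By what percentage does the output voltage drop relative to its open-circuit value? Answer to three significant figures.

The divider's output (Thévenin) resistance is R_A‖R_B = 460.9 Ω.
Fractional drop under load = R_th/(R_th + R_L) = 460.9 / (460.9 + 3050) = 0.1313.
So the output falls by 13.1 %.

13.1 %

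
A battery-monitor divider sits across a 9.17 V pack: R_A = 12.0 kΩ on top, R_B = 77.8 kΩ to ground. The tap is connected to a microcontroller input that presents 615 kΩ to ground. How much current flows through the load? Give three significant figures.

I_L ≈ 0.0127 mA

R_B‖R_L = 69.06 kΩ; V_out = 9.17 × 69.06/81.06 = 7.813 V.
I_L = V_out / R_L = 7.813 / 615 kΩ = 0.0127 mA.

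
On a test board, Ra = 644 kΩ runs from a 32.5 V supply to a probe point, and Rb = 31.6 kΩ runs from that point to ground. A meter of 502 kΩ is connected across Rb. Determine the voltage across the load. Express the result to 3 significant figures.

The load sits in parallel with Rb: Rb‖R_L = (31.6 × 502) / (31.6 + 502) = 29.73 kΩ.
V_out = 32.5 × 29.73 / (644 + 29.73) = 32.5 × 29.73/673.7 = 1.43 V.

V_out ≈ 1.43 V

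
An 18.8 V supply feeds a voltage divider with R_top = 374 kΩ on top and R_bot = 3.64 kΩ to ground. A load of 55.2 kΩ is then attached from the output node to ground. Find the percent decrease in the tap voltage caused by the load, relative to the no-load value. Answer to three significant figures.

The divider's output (Thévenin) resistance is R_top‖R_bot = 3.605 kΩ.
Fractional drop under load = R_th/(R_th + R_L) = 3.605 / (3.605 + 55.2) = 0.06130.
So the output falls by 6.13 %.

6.13 %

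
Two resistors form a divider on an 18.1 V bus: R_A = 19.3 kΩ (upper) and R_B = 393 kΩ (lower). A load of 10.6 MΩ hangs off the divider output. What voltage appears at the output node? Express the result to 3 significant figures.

V_out ≈ 17.2 V

The load sits in parallel with R_B: R_B‖R_L = (393 × 10600) / (393 + 10600) = 379.0 kΩ.
V_out = 18.1 × 379.0 / (19.3 + 379.0) = 18.1 × 379.0/398.3 = 17.2 V.
(Unloaded it would have been 17.3 V.)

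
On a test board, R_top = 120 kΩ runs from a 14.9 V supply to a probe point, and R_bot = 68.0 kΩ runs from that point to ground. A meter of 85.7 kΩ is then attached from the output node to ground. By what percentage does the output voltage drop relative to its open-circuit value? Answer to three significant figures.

33.6 %

The divider's output (Thévenin) resistance is R_top‖R_bot = 43.40 kΩ.
Fractional drop under load = R_th/(R_th + R_L) = 43.40 / (43.40 + 85.7) = 0.3362.
So the output falls by 33.6 %.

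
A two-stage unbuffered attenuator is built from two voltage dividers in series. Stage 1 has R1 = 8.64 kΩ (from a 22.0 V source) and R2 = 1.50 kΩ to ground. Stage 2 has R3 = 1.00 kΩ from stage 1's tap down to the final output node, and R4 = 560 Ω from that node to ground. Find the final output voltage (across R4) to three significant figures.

Stage 2 presents R3+R4 = 1560 Ω as a load on stage 1's tap.
Stage 1's lower leg becomes R2‖(R3+R4) = 764.7 Ω, so V_mid = 22.0 × 764.7/9405 = 1.789 V.
Stage 2 is itself unloaded: V_out = V_mid × R4/(R3+R4) = 1.789 × 560/1560 = 0.642 V.

V_out ≈ 0.642 V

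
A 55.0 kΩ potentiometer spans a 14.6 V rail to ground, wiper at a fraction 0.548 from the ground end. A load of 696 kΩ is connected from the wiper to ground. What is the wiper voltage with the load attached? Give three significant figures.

V ≈ 7.85 V

The wiper splits the pot into (1−α)R = 24.86 kΩ above and αR = 30.14 kΩ below.
Lower section ‖ load = 28.89 kΩ.
V_wiper = 14.6 × 28.89/(24.86 + 28.89) = 7.85 V.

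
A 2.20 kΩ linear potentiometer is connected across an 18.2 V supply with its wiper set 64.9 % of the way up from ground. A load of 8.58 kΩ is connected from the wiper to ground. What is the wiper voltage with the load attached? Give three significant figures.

The wiper splits the pot into (1−α)R = 772.2 Ω above and αR = 1428 Ω below.
Lower section ‖ load = 1224 Ω.
V_wiper = 18.2 × 1224/(772.2 + 1224) = 11.2 V.

V ≈ 11.2 V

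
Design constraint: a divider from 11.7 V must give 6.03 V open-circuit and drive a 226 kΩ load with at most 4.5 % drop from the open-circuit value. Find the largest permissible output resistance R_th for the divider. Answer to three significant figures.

Loading drop = R_th/(R_th + R_L) ≤ 0.0450, so R_th ≤ R_L · ε/(1−ε) = 226 kΩ × 0.0450/0.9550 = 10.6 kΩ.
(Any R1, R2 with R2/(R1+R2) = 0.515 and R1‖R2 ≤ 10.6 kΩ will meet the spec.)

R_th ≤ 10.6 kΩ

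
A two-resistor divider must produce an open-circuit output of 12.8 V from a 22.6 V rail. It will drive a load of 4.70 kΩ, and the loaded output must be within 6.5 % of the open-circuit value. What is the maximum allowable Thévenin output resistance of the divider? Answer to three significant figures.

Loading drop = R_th/(R_th + R_L) ≤ 0.0650, so R_th ≤ R_L · ε/(1−ε) = 4.70 kΩ × 0.0650/0.9350 = 327 Ω.
(Any R1, R2 with R2/(R1+R2) = 0.566 and R1‖R2 ≤ 327 Ω will meet the spec.)

R_th ≤ 327 Ω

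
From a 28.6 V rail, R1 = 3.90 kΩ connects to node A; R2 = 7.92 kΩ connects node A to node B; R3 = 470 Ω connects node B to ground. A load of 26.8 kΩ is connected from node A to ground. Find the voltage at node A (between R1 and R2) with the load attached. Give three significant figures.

Below node A the series string R2+R3 = 8390 Ω sits in parallel with the 26800 Ω load: 6390 Ω.
V_A = 28.6 × 6390/(3900 + 6390) = 17.8 V.

V ≈ 17.8 V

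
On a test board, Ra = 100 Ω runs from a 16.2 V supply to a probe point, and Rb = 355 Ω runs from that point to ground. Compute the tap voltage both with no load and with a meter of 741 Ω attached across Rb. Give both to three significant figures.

Unloaded: 12.6 V; loaded: 11.4 V

Open-circuit: V = 16.2 × 355/(100 + 355) = 12.6 V.
With the load, Rb becomes Rb‖R_L = 240.0 Ω, so V = 16.2 × 240.0/340.0 = 11.4 V.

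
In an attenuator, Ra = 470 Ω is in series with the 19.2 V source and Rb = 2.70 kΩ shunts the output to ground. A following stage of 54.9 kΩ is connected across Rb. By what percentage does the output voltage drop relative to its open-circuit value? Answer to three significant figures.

0.724 %

The divider's output (Thévenin) resistance is Ra‖Rb = 400.3 Ω.
Fractional drop under load = R_th/(R_th + R_L) = 400.3 / (400.3 + 54900) = 0.007239.
So the output falls by 0.724 %.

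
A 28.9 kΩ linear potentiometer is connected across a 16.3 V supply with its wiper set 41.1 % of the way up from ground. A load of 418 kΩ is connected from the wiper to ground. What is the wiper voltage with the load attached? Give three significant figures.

The wiper splits the pot into (1−α)R = 17.02 kΩ above and αR = 11.88 kΩ below.
Lower section ‖ load = 11.55 kΩ.
V_wiper = 16.3 × 11.55/(17.02 + 11.55) = 6.59 V.

V ≈ 6.59 V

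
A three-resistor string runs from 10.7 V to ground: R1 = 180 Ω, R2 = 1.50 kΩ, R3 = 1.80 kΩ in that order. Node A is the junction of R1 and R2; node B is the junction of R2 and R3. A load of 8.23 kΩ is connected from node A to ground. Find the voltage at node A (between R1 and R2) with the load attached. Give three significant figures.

Below node A the series string R2+R3 = 3300 Ω sits in parallel with the 8230 Ω load: 2356 Ω.
V_A = 10.7 × 2356/(180 + 2356) = 9.94 V.

V ≈ 9.94 V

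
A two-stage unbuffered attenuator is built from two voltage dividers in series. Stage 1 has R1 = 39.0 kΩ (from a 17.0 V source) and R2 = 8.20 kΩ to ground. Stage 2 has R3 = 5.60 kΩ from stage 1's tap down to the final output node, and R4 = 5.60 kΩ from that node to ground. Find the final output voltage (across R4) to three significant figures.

V_out ≈ 0.920 V

Stage 2 presents R3+R4 = 11.20 kΩ as a load on stage 1's tap.
Stage 1's lower leg becomes R2‖(R3+R4) = 4.734 kΩ, so V_mid = 17.0 × 4.734/43.73 = 1.840 V.
Stage 2 is itself unloaded: V_out = V_mid × R4/(R3+R4) = 1.840 × 5.60/11.20 = 0.920 V.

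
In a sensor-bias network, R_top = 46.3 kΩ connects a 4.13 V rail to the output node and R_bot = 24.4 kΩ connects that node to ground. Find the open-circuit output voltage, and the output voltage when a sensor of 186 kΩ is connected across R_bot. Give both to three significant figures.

Open-circuit: V = 4.13 × 24.4/(46.3 + 24.4) = 1.43 V.
With the load, R_bot becomes R_bot‖R_L = 21.57 kΩ, so V = 4.13 × 21.57/67.87 = 1.31 V.

Unloaded: 1.43 V; loaded: 1.31 V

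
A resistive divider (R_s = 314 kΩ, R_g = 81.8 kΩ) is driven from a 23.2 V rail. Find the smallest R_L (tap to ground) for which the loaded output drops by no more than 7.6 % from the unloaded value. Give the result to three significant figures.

Output resistance R_th = R_s‖R_g = (314 × 81.8)/395.8 = 64.89 kΩ.
The fractional drop is R_th/(R_th + R_L); requiring this ≤ 0.0760 gives R_L ≥ R_th(1/0.0760 − 1) = 64.89 × 12.16 = 789 kΩ.

R_L(min) ≈ 789 kΩ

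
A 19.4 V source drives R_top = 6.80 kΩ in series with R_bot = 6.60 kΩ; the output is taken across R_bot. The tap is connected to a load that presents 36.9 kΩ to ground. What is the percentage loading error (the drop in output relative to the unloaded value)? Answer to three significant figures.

8.32 %

The divider's output (Thévenin) resistance is R_top‖R_bot = 3.349 kΩ.
Fractional drop under load = R_th/(R_th + R_L) = 3.349 / (3.349 + 36.9) = 0.08321.
So the output falls by 8.32 %.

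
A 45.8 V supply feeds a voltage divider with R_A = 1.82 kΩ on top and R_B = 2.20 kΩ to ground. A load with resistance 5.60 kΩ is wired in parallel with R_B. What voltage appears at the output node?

V_out ≈ 21.3 V

The load sits in parallel with R_B: R_B‖R_L = (2.20 × 5.60) / (2.20 + 5.60) = 1.579 kΩ.
V_out = 45.8 × 1.579 / (1.82 + 1.579) = 45.8 × 1.579/3.399 = 21.3 V.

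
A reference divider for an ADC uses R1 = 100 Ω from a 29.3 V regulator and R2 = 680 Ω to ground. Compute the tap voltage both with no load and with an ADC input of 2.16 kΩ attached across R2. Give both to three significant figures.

Open-circuit: V = 29.3 × 680/(100 + 680) = 25.5 V.
With the load, R2 becomes R2‖R_L = 517.2 Ω, so V = 29.3 × 517.2/617.2 = 24.6 V.

Unloaded: 25.5 V; loaded: 24.6 V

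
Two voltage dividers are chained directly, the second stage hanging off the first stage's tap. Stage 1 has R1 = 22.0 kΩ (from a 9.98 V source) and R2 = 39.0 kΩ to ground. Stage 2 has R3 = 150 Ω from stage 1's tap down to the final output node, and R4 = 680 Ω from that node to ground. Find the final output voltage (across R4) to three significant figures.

V_out ≈ 0.291 V

Stage 2 presents R3+R4 = 830.0 Ω as a load on stage 1's tap.
Stage 1's lower leg becomes R2‖(R3+R4) = 812.7 Ω, so V_mid = 9.98 × 812.7/22810 = 0.3555 V.
Stage 2 is itself unloaded: V_out = V_mid × R4/(R3+R4) = 0.3555 × 680/830.0 = 0.291 V.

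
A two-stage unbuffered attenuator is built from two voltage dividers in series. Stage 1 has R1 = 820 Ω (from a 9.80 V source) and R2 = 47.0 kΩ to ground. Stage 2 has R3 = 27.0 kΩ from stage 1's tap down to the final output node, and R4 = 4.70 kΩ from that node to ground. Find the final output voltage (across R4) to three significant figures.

Stage 2 presents R3+R4 = 31700 Ω as a load on stage 1's tap.
Stage 1's lower leg becomes R2‖(R3+R4) = 18930 Ω, so V_mid = 9.80 × 18930/19750 = 9.393 V.
Stage 2 is itself unloaded: V_out = V_mid × R4/(R3+R4) = 9.393 × 4700/31700 = 1.39 V.

V_out ≈ 1.39 V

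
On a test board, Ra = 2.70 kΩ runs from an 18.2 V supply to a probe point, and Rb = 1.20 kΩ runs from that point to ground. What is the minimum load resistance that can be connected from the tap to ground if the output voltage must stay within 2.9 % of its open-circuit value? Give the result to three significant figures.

Output resistance R_th = Ra‖Rb = (2700 × 1200)/3900 = 830.8 Ω.
The fractional drop is R_th/(R_th + R_L); requiring this ≤ 0.0290 gives R_L ≥ R_th(1/0.0290 − 1) = 830.8 × 33.48 = 27.8 kΩ.

R_L(min) ≈ 27.8 kΩ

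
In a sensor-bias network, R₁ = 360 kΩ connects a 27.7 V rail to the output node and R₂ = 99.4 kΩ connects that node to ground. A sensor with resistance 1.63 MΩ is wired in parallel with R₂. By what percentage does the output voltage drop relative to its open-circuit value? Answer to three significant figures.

4.56 %

The divider's output (Thévenin) resistance is R₁‖R₂ = 77.89 kΩ.
Fractional drop under load = R_th/(R_th + R_L) = 77.89 / (77.89 + 1630) = 0.04561.
So the output falls by 4.56 %.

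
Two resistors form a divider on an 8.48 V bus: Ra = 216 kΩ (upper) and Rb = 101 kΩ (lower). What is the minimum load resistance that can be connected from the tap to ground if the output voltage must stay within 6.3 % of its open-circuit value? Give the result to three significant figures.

Output resistance R_th = Ra‖Rb = (216 × 101)/317.0 = 68.82 kΩ.
The fractional drop is R_th/(R_th + R_L); requiring this ≤ 0.0630 gives R_L ≥ R_th(1/0.0630 − 1) = 68.82 × 14.87 = 1.02 MΩ.

R_L(min) ≈ 1.02 MΩ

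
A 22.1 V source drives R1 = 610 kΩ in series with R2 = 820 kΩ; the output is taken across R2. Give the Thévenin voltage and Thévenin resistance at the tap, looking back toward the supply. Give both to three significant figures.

V_th is the open-circuit tap voltage: 22.1 × 820/(610 + 820) = 12.7 V.
With the supply zeroed, R1 and R2 appear in parallel from the tap: R_th = R1‖R2 = (610 × 820)/1430 = 350 kΩ.

V_th = 12.7 V, R_th = 350 kΩ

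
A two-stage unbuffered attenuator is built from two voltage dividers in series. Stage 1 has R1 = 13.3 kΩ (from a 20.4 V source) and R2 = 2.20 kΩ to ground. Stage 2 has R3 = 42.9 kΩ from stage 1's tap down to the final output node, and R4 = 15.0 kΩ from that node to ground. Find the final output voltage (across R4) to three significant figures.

Stage 2 presents R3+R4 = 57.90 kΩ as a load on stage 1's tap.
Stage 1's lower leg becomes R2‖(R3+R4) = 2.119 kΩ, so V_mid = 20.4 × 2.119/15.42 = 2.804 V.
Stage 2 is itself unloaded: V_out = V_mid × R4/(R3+R4) = 2.804 × 15.0/57.90 = 0.726 V.

V_out ≈ 0.726 V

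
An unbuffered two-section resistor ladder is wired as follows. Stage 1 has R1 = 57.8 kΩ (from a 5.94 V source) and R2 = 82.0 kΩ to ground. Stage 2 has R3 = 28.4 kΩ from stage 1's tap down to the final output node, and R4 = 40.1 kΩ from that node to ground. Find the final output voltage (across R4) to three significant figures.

V_out ≈ 1.36 V

Stage 2 presents R3+R4 = 68.50 kΩ as a load on stage 1's tap.
Stage 1's lower leg becomes R2‖(R3+R4) = 37.32 kΩ, so V_mid = 5.94 × 37.32/95.12 = 2.331 V.
Stage 2 is itself unloaded: V_out = V_mid × R4/(R3+R4) = 2.331 × 40.1/68.50 = 1.36 V.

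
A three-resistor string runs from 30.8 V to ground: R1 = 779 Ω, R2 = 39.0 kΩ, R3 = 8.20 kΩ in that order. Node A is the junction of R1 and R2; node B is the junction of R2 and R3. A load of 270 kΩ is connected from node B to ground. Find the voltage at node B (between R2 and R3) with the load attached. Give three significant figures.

At node B, R3 is in parallel with the load: R3‖R_L = 7958 Ω.
Below node A the resistance is R2 + (R3‖R_L) = 46960 Ω, so V_A = 30.8 × 46960/47740 = 30.30 V.
Then V_B = V_A × (R3‖R_L)/(R2 + R3‖R_L) = 30.30 × 7958/46960 = 5.13 V.

V ≈ 5.13 V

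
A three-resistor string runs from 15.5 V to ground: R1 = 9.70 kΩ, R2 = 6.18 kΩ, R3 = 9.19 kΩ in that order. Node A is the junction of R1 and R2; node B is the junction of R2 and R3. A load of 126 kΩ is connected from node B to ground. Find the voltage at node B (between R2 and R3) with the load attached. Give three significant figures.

V ≈ 5.43 V

At node B, R3 is in parallel with the load: R3‖R_L = 8.565 kΩ.
Below node A the resistance is R2 + (R3‖R_L) = 14.75 kΩ, so V_A = 15.5 × 14.75/24.45 = 9.350 V.
Then V_B = V_A × (R3‖R_L)/(R2 + R3‖R_L) = 9.350 × 8.565/14.75 = 5.43 V.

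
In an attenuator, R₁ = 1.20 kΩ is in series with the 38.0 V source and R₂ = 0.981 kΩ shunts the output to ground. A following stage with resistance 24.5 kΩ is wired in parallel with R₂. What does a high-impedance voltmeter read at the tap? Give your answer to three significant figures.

The load sits in parallel with R₂: R₂‖R_L = (981 × 24500) / (981 + 24500) = 943.2 Ω.
V_out = 38.0 × 943.2 / (1200 + 943.2) = 38.0 × 943.2/2143 = 16.7 V.
(Unloaded it would have been 17.1 V.)

V_out ≈ 16.7 V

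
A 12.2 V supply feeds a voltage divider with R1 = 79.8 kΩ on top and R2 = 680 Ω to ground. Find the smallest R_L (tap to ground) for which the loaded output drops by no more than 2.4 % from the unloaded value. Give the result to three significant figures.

Output resistance R_th = R1‖R2 = (79800 × 680)/80480 = 674.3 Ω.
The fractional drop is R_th/(R_th + R_L); requiring this ≤ 0.0240 gives R_L ≥ R_th(1/0.0240 − 1) = 674.3 × 40.67 = 27.4 kΩ.

R_L(min) ≈ 27.4 kΩ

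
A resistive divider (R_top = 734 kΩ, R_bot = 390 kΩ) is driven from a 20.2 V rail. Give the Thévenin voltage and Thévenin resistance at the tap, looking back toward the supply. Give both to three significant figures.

V_th is the open-circuit tap voltage: 20.2 × 390/(734 + 390) = 7.01 V.
With the supply zeroed, R_top and R_bot appear in parallel from the tap: R_th = R_top‖R_bot = (734 × 390)/1124 = 255 kΩ.

V_th = 7.01 V, R_th = 255 kΩ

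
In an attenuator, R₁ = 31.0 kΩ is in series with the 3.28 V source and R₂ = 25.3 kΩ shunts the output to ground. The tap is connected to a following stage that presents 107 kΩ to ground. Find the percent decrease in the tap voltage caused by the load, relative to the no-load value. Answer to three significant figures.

The divider's output (Thévenin) resistance is R₁‖R₂ = 13.93 kΩ.
Fractional drop under load = R_th/(R_th + R_L) = 13.93 / (13.93 + 107) = 0.1152.
So the output falls by 11.5 %.

11.5 %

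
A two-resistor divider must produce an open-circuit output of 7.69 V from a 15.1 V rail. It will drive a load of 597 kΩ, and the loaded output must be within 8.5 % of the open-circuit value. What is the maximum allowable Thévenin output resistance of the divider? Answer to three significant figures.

R_th ≤ 55.5 kΩ

Loading drop = R_th/(R_th + R_L) ≤ 0.0850, so R_th ≤ R_L · ε/(1−ε) = 597 kΩ × 0.0850/0.9150 = 55.5 kΩ.
(Any R1, R2 with R2/(R1+R2) = 0.509 and R1‖R2 ≤ 55.5 kΩ will meet the spec.)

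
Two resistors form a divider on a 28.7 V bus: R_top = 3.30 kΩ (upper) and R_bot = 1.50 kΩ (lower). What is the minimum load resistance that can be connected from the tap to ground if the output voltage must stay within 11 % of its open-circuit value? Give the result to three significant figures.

Output resistance R_th = R_top‖R_bot = (3.30 × 1.50)/4.800 = 1.031 kΩ.
The fractional drop is R_th/(R_th + R_L); requiring this ≤ 0.110 gives R_L ≥ R_th(1/0.110 − 1) = 1.031 × 8.091 = 8.34 kΩ.

R_L(min) ≈ 8.34 kΩ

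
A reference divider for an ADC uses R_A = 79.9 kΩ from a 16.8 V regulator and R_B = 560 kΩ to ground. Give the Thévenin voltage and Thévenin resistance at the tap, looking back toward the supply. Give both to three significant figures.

V_th is the open-circuit tap voltage: 16.8 × 560/(79.9 + 560) = 14.7 V.
With the supply zeroed, R_A and R_B appear in parallel from the tap: R_th = R_A‖R_B = (79.9 × 560)/639.9 = 69.9 kΩ.

V_th = 14.7 V, R_th = 69.9 kΩ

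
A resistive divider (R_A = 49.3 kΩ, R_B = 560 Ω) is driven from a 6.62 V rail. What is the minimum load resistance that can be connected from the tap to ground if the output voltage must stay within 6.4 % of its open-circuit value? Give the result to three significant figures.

Output resistance R_th = R_A‖R_B = (49300 × 560)/49860 = 553.7 Ω.
The fractional drop is R_th/(R_th + R_L); requiring this ≤ 0.0640 gives R_L ≥ R_th(1/0.0640 − 1) = 553.7 × 14.62 = 8.10 kΩ.

R_L(min) ≈ 8.10 kΩ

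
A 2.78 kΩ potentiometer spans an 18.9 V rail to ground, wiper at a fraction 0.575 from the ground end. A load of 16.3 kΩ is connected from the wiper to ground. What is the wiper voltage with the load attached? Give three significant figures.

V ≈ 10.4 V

The wiper splits the pot into (1−α)R = 1.182 kΩ above and αR = 1.598 kΩ below.
Lower section ‖ load = 1.456 kΩ.
V_wiper = 18.9 × 1.456/(1.182 + 1.456) = 10.4 V.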